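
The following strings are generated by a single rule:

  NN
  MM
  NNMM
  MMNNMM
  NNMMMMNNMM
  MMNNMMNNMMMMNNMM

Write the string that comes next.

This is a Fibonacci-style word recurrence s(k) = s(k−2)·s(k−1): e.g. NN·MM = NNMM.
So term 7 is NNMMMMNNMM·MMNNMMNNMMMMNNMM.

NNMMMMNNMMMMNNMMNNMMMMNNMM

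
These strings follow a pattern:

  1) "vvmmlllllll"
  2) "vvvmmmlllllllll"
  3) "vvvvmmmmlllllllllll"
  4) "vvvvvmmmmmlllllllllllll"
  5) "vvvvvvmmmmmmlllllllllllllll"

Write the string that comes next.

vvvvvvvmmmmmmmlllllllllllllllll

The n-th term is n-1 v's then n-1 m's then 2n+1 l's, where the shown terms are n = 3, 4, 5, 6, 7.
At n = 8 the blocks have lengths 7, 7, 17.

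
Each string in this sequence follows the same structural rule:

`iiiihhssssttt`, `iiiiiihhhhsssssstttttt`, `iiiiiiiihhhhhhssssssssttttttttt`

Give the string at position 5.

The n-th term is 2n+2 i's then 2n h's then 2n+2 s's then 3n t's (n = 1, 2, …).
At n = 5 the blocks have lengths 12, 10, 12, 15.

iiiiiiiiiiiihhhhhhhhhhssssssssssssttttttttttttttt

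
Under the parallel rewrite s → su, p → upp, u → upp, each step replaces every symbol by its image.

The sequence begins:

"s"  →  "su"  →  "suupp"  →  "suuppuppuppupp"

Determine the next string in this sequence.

suuppuppuppuppuppuppuppuppuppuppuppuppupp

Applying the rule to each of the 14 symbols of suuppuppuppupp gives the pieces su upp upp upp upp upp upp upp upp upp upp upp upp upp, which concatenate to the answer.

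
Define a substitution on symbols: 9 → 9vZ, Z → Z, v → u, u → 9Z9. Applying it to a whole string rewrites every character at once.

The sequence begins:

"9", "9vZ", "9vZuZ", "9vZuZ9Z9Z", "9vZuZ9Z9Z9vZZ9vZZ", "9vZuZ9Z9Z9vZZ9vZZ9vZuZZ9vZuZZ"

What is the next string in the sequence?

Rewriting the 29 symbols of 9vZuZ9Z9Z9vZZ9vZZ9vZuZZ9vZuZZ one by one yields 9vZ u Z 9Z9 Z 9vZ Z 9vZ Z 9vZ u Z Z 9vZ u Z Z 9vZ u Z 9Z9 Z Z 9vZ u Z 9Z9 Z Z; concatenated:

9vZuZ9Z9Z9vZZ9vZZ9vZuZZ9vZuZZ9vZuZ9Z9ZZ9vZuZ9Z9ZZ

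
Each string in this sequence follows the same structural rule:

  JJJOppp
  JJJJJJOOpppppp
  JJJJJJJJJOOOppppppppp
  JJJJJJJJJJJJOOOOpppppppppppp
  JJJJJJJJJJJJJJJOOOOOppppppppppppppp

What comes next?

Term n consists of 3n J's, followed by n O's, followed by 3n p's (n = 1, 2, …).
At n = 6 the blocks have lengths 18, 6, 18.

JJJJJJJJJJJJJJJJJJOOOOOOpppppppppppppppppp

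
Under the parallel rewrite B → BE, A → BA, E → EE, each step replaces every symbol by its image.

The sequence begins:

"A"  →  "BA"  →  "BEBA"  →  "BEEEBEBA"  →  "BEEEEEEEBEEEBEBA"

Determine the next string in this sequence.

φ(BEEEEEEEBEEEBEBA) expands symbol-by-symbol to BE EE EE EE EE EE EE EE BE EE EE EE BE EE BE BA; joining the 16 pieces gives the next term.

BEEEEEEEEEEEEEEEBEEEEEEEBEEEBEBA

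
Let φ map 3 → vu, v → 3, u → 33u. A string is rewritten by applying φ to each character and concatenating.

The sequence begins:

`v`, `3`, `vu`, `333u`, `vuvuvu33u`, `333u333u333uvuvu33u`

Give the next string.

Rewriting the 19 symbols of 333u333u333uvuvu33u one by one yields vu vu vu 33u vu vu vu 33u vu vu vu 33u 3 33u 3 33u vu vu 33u; concatenated:

vuvuvu33uvuvuvu33uvuvuvu33u333u333uvuvu33u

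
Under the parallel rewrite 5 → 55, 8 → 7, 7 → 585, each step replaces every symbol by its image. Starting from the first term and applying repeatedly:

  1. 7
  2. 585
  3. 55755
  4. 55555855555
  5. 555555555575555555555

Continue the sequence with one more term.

5555555555555555555558555555555555555555555

Applying the rule to each of the 21 symbols of 555555555575555555555 gives the pieces 55 55 55 55 55 55 55 55 55 55 585 55 55 55 55 55 55 55 55 55 55, which concatenate to the answer.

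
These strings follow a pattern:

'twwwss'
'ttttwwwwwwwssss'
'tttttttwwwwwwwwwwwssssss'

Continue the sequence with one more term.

Reading off run lengths: t runs 1, 4, 7; w runs 3, 7, 11; s runs 2, 4, 6 — each is linear in n (n = 1, 2, …).
For the next term, n = 4, so the run lengths are 10, 15, 8.

ttttttttttwwwwwwwwwwwwwwwssssssss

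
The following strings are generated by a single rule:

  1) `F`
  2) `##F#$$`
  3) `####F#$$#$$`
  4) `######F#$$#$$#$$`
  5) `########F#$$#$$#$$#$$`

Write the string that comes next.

Each term wraps the previous one in ## on the left and #$$ on the right.
So the next term is ##·########F#$$#$$#$$#$$·#$$.

##########F#$$#$$#$$#$$#$$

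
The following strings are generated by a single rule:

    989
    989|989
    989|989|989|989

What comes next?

989|989|989|989|989|989|989|989

Every step duplicates the string with '|' between the halves.
One more doubling of 989|989|989|989 gives the answer.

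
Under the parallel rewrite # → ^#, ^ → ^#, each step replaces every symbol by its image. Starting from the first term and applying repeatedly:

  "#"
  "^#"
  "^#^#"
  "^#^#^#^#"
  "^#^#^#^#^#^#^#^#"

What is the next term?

φ(^#^#^#^#^#^#^#^#) expands symbol-by-symbol to ^# ^# ^# ^# ^# ^# ^# ^# ^# ^# ^# ^# ^# ^# ^# ^#; joining the 16 pieces gives the next term.

^#^#^#^#^#^#^#^#^#^#^#^#^#^#^#^#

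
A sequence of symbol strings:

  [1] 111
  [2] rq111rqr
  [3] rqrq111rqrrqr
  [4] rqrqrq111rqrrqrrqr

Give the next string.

Every step adds rq to the front and rqr to the end of the previous string.
Applying this once more to rqrqrq111rqrrqrrqr:

rqrqrqrq111rqrrqrrqrrqr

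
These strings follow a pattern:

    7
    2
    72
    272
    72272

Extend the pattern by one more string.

This is a Fibonacci-style word recurrence s(k) = s(k−2)·s(k−1): e.g. 7·2 = 72.
So term 6 is 272·72272.

27272272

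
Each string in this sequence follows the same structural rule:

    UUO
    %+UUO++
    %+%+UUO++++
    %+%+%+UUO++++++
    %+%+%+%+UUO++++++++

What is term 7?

Every step adds %+ to the front and ++ to the end of the previous string.
From %+%+%+%+UUO++++++++, 2 further steps: %+%+%+%+UUO++++++++ → %+%+%+%+%+UUO++++++++++ → (answer).

%+%+%+%+%+%+UUO++++++++++++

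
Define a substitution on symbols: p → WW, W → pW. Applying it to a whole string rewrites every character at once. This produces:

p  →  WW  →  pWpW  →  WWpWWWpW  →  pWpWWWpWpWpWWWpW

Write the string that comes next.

φ(pWpWWWpWpWpWWWpW) expands symbol-by-symbol to WW pW WW pW pW pW WW pW WW pW WW pW pW pW WW pW; joining the 16 pieces gives the next term.

WWpWWWpWpWpWWWpWWWpWWWpWpWpWWWpW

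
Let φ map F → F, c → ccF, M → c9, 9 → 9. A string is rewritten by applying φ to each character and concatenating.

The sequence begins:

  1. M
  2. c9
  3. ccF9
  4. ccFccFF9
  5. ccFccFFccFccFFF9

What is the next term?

Applying the rule to each of the 16 symbols of ccFccFFccFccFFF9 gives the pieces ccF ccF F ccF ccF F F ccF ccF F ccF ccF F F F 9, which concatenate to the answer.

ccFccFFccFccFFFccFccFFccFccFFFF9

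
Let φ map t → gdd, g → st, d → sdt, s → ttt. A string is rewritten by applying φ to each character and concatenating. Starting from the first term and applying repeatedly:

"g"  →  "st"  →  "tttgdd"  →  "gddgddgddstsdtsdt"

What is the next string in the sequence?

φ(gddgddgddstsdtsdt) expands symbol-by-symbol to st sdt sdt st sdt sdt st sdt sdt ttt gdd ttt sdt gdd ttt sdt gdd; joining the 17 pieces gives the next term.

stsdtsdtstsdtsdtstsdtsdttttgddtttsdtgddtttsdtgdd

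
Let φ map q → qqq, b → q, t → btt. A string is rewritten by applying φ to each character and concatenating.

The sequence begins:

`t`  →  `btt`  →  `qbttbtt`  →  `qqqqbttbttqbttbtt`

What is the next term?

qqqqqqqqqqqqqbttbttqbttbttqqqqbttbttqbttbtt

φ(qqqqbttbttqbttbtt) expands symbol-by-symbol to qqq qqq qqq qqq q btt btt q btt btt qqq q btt btt q btt btt; joining the 17 pieces gives the next term.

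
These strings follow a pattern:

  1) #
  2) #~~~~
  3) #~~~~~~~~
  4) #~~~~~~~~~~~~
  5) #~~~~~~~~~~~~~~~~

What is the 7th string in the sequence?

The strings grow by a fixed suffix ~~~~ each time.
From #~~~~~~~~~~~~~~~~, 2 further steps: #~~~~~~~~~~~~~~~~ → #~~~~~~~~~~~~~~~~~~~~ → (answer).

#~~~~~~~~~~~~~~~~~~~~~~~~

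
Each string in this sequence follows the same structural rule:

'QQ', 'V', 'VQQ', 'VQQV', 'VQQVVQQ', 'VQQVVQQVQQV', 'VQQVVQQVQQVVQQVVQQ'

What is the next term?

Each term (from the third on) is the previous term followed by the one before it: term 3 = V·QQ = VQQ.
So term 8 is VQQVVQQVQQVVQQVVQQ·VQQVVQQVQQV.

VQQVVQQVQQVVQQVVQQVQQVVQQVQQV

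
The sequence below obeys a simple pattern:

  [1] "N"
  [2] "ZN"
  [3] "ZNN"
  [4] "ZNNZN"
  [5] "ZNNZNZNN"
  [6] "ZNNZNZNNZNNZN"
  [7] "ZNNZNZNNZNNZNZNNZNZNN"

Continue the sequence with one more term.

This is a Fibonacci-style word recurrence s(k) = s(k−1)·s(k−2): e.g. ZN·N = ZNN.
So term 8 is ZNNZNZNNZNNZNZNNZNZNN·ZNNZNZNNZNNZN.

ZNNZNZNNZNNZNZNNZNZNNZNNZNZNNZNNZN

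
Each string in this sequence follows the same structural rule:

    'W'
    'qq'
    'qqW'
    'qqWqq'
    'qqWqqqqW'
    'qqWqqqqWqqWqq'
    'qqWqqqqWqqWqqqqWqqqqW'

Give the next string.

Each term (from the third on) is the previous term followed by the one before it: term 3 = qq·W = qqW.
The next term joins qqWqqqqWqqWqqqqWqqqqW and qqWqqqqWqqWqq.

qqWqqqqWqqWqqqqWqqqqWqqWqqqqWqqWqq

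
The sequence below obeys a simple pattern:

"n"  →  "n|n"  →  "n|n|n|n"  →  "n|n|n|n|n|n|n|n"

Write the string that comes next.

n|n|n|n|n|n|n|n|n|n|n|n|n|n|n|n

Each string is two copies of the previous one joined by '|'.
One more doubling of n|n|n|n|n|n|n|n gives the answer.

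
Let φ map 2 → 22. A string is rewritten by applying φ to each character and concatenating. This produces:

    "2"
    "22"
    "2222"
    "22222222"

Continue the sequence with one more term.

Expanding 22222222: 2→22, 2→22, 2→22, 2→22, 2→22, 2→22, 2→22, 2→22. Concatenated: 22 22 22 22 22 22 22 22.

2222222222222222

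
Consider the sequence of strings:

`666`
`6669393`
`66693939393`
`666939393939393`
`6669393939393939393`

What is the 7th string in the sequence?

666939393939393939393939393

Every step adds 9393 to the end: s(k+1) = s(k)·9393.
From 6669393939393939393, 2 further steps: 6669393939393939393 → 66693939393939393939393 → (answer).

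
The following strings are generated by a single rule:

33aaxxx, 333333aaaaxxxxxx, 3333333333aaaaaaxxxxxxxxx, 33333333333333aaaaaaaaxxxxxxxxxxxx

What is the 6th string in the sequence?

Term n consists of 4n-2 3's, followed by 2n a's, followed by 3n x's (n = 1, 2, …).
At n = 6 the blocks have lengths 22, 12, 18.

3333333333333333333333aaaaaaaaaaaaxxxxxxxxxxxxxxxxxx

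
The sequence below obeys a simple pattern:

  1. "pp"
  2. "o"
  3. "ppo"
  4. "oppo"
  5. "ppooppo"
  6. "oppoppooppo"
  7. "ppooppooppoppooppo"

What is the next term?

From term 3 onward, concatenate the second-to-last term with the last: pp·o = ppo, o·ppo = oppo, …
Continuing: oppoppooppo · ppooppooppoppooppo gives term 8.

oppoppooppoppooppooppoppooppo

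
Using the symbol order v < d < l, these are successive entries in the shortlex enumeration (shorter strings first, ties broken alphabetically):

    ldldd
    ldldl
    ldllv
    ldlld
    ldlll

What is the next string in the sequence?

Find the rightmost character of ldlll below l, bump it to the next letter, and reset everything to its right to v.

llvvv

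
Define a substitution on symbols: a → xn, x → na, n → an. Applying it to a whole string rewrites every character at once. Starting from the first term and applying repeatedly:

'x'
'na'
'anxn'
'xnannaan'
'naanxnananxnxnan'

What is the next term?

Applying the rule to each of the 16 symbols of naanxnananxnxnan gives the pieces an xn xn an na an xn an xn an na an na an xn an, which concatenate to the answer.

anxnxnannaanxnanxnannaannaanxnan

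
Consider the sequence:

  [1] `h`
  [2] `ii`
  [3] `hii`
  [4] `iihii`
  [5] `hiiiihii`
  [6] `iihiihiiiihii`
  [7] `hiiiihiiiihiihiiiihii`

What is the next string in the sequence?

iihiihiiiihiihiiiihiiiihiihiiiihii

From term 3 onward, concatenate the second-to-last term with the last: h·ii = hii, ii·hii = iihii, …
The next term joins iihiihiiiihii and hiiiihiiiihiihiiiihii.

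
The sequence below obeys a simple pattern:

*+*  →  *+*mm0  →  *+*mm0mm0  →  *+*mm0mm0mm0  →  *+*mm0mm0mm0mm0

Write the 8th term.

Each term is the previous one with mm0 appended.
From *+*mm0mm0mm0mm0, 3 further steps: *+*mm0mm0mm0mm0 → *+*mm0mm0mm0mm0mm0 → *+*mm0mm0mm0mm0mm0mm0 → (answer).

*+*mm0mm0mm0mm0mm0mm0mm0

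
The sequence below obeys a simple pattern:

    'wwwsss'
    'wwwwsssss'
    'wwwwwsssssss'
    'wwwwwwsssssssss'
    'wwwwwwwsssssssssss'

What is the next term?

Term n consists of n+1 w's, followed by 2n-1 s's, where the shown terms are n = 2, 3, 4, 5, 6.
At n = 7 the blocks have lengths 8, 13.

wwwwwwwwsssssssssssss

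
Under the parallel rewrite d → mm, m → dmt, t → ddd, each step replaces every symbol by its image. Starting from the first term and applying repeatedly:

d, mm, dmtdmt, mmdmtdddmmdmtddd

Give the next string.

Rewriting the 16 symbols of mmdmtdddmmdmtddd one by one yields dmt dmt mm dmt ddd mm mm mm dmt dmt mm dmt ddd mm mm mm; concatenated:

dmtdmtmmdmtdddmmmmmmdmtdmtmmdmtdddmmmmmm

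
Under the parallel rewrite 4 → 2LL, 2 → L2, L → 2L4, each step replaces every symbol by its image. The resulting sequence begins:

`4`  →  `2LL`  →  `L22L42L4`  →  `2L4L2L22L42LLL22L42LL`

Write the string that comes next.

L22L42LL2L4L22L4L2L22L42LLL22L42L42L4L2L22L42LLL22L42L4

Replace each of the 21 characters of 2L4L2L22L42LLL22L42LL in place — L2 2L4 2LL 2L4 L2 2L4 L2 L2 2L4 2LL L2 2L4 2L4 2L4 L2 L2 2L4 2LL L2 2L4 2L4 — and concatenate.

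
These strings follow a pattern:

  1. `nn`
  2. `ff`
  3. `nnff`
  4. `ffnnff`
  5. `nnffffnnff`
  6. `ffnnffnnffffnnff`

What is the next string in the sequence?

Each term (from the third on) is the two preceding terms concatenated in order: term 3 = nn·ff = nnff.
Continuing: nnffffnnff · ffnnffnnffffnnff gives term 7.

nnffffnnffffnnffnnffffnnff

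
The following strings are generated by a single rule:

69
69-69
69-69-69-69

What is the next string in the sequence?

Every step duplicates the string with '-' between the halves.
So the next term is two copies of 69-69-69-69 with '-' between the halves.

69-69-69-69-69-69-69-69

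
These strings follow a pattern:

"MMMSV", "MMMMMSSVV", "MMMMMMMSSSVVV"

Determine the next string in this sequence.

MMMMMMMMMSSSSVVVV

The n-th term is 2n+1 M's then n S's then n V's (n = 1, 2, …).
Setting n = 4 gives 9, 4, 4 characters in each block.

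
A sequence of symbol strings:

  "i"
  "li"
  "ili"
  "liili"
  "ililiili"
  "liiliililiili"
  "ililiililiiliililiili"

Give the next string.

liiliililiiliililiililiiliililiili

This is a Fibonacci-style word recurrence s(k) = s(k−2)·s(k−1): e.g. i·li = ili.
Continuing: liiliililiili · ililiililiiliililiili gives term 8.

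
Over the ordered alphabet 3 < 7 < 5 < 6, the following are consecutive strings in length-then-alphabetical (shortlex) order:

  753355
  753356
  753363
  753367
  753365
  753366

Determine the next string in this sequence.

753733

Treat 753366 as a base-4 numeral over the given alphabet and add one, carrying through any trailing 6's.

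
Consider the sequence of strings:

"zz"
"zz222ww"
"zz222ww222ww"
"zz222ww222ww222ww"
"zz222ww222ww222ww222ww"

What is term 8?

zz222ww222ww222ww222ww222ww222ww222ww

Every step adds 222ww to the end: s(k+1) = s(k)·222ww.
From zz222ww222ww222ww222ww, 3 further steps: zz222ww222ww222ww222ww → zz222ww222ww222ww222ww222ww → zz222ww222ww222ww222ww222ww222ww → (answer).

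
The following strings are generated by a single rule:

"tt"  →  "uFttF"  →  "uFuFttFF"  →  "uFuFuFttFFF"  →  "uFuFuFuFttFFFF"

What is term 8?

s(k+1) = uF·s(k)·F, so each term gains uF as a prefix and F as a suffix.
From uFuFuFuFttFFFF, 3 further steps: uFuFuFuFttFFFF → uFuFuFuFuFttFFFFF → uFuFuFuFuFuFttFFFFFF → (answer).

uFuFuFuFuFuFuFttFFFFFFF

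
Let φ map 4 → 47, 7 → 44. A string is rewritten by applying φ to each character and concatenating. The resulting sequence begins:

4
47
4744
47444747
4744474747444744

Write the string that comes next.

Applying the rule to each of the 16 symbols of 4744474747444744 gives the pieces 47 44 47 47 47 44 47 44 47 44 47 47 47 44 47 47, which concatenate to the answer.

47444747474447444744474747444747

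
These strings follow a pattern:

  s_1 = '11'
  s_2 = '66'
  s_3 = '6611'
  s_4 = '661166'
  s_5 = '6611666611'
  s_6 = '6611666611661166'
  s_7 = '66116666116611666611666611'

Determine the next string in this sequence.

This is a Fibonacci-style word recurrence s(k) = s(k−1)·s(k−2): e.g. 66·11 = 6611.
The next term joins 66116666116611666611666611 and 6611666611661166.

661166661166116666116666116611666611661166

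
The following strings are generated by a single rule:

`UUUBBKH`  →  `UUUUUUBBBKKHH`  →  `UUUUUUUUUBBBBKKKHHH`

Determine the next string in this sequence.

Reading off run lengths: U runs 3, 6, 9; B runs 2, 3, 4; K runs 1, 2, 3; H runs 1, 2, 3 — each is linear in n (n = 1, 2, …).
Setting n = 4 gives 12, 5, 4, 4 characters in each block.

UUUUUUUUUUUUBBBBBKKKKHHHH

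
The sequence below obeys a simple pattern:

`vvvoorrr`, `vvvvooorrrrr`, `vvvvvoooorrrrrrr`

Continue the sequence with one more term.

Term n consists of n+1 v's, followed by n o's, followed by 2n-1 r's, where the shown terms are n = 2, 3, 4.
At n = 5 the blocks have lengths 6, 5, 9.

vvvvvvooooorrrrrrrrr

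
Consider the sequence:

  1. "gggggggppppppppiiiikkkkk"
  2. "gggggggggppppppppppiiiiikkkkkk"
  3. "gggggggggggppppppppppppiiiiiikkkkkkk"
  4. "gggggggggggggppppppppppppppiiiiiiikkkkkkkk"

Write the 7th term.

Term n consists of 2n+1 g's, followed by 2n+2 p's, followed by n+1 i's, followed by n+2 k's, where the shown terms are n = 3, 4, 5, 6.
For term 7, n = 9, so the run lengths are 19, 20, 10, 11.

gggggggggggggggggggppppppppppppppppppppiiiiiiiiiikkkkkkkkkkk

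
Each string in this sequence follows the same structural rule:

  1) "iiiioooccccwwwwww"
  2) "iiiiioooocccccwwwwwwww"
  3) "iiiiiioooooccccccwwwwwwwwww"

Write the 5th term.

Reading off run lengths: i runs 4, 5, 6; o runs 3, 4, 5; c runs 4, 5, 6; w runs 6, 8, 10 — each is linear in n, where the shown terms are n = 3, 4, 5.
For term 5, n = 7, so the run lengths are 8, 7, 8, 14.

iiiiiiiioooooooccccccccwwwwwwwwwwwwww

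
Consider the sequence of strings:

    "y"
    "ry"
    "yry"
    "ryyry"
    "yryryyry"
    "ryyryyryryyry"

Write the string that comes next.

yryryyryryyryyryryyry

Each term (from the third on) is the two preceding terms concatenated in order: term 3 = y·ry = yry.
Continuing: yryryyry · ryyryyryryyry gives term 7.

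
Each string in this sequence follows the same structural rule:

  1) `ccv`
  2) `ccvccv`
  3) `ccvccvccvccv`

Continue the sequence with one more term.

ccvccvccvccvccvccvccvccv

s(k+1) = s(k)·s(k) — each term doubles the last.
So the next term is two copies of ccvccvccvccv.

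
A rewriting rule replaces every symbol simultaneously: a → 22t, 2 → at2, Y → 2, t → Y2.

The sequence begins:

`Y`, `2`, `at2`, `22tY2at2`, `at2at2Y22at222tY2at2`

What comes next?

Rewriting the 20 symbols of at2at2Y22at222tY2at2 one by one yields 22t Y2 at2 22t Y2 at2 2 at2 at2 22t Y2 at2 at2 at2 Y2 2 at2 22t Y2 at2; concatenated:

22tY2at222tY2at22at2at222tY2at2at2at2Y22at222tY2at2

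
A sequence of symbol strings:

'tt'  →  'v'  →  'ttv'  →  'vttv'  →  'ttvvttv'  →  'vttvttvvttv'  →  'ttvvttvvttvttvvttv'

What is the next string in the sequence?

vttvttvvttvttvvttvvttvttvvttv

Each term (from the third on) is the two preceding terms concatenated in order: term 3 = tt·v = ttv.
The next term joins vttvttvvttv and ttvvttvvttvttvvttv.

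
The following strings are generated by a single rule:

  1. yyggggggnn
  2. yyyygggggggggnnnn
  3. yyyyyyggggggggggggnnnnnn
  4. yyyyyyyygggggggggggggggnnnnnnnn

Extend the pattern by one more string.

Reading off run lengths: y runs 2, 4, 6, 8; g runs 6, 9, 12, 15; n runs 2, 4, 6, 8 — each is linear in n (n = 1, 2, …).
Setting n = 5 gives 10, 18, 10 characters in each block.

yyyyyyyyyyggggggggggggggggggnnnnnnnnnn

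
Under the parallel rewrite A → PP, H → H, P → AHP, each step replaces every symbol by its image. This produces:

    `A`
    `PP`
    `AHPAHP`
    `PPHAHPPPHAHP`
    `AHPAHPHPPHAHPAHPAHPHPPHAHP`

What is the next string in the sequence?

Rewriting the 26 symbols of AHPAHPHPPHAHPAHPAHPHPPHAHP one by one yields PP H AHP PP H AHP H AHP AHP H PP H AHP PP H AHP PP H AHP H AHP AHP H PP H AHP; concatenated:

PPHAHPPPHAHPHAHPAHPHPPHAHPPPHAHPPPHAHPHAHPAHPHPPHAHP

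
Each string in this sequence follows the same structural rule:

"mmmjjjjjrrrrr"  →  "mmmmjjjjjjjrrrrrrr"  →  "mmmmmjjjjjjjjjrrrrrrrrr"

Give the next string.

mmmmmmjjjjjjjjjjjrrrrrrrrrrr

Term n consists of n+1 m's, followed by 2n+1 j's, followed by 2n+1 r's, where the shown terms are n = 2, 3, 4.
At n = 5 the blocks have lengths 6, 11, 11.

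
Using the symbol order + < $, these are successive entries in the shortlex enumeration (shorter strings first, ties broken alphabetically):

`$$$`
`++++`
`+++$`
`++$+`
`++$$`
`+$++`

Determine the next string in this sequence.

+$+$

The successor of +$++ increments the rightmost position that isn't already $ and resets every position after it to +.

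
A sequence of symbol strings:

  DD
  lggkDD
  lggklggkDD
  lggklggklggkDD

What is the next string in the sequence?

Each term is the previous one with lggk prepended.
Applying this once more to lggklggklggkDD:

lggklggklggklggkDD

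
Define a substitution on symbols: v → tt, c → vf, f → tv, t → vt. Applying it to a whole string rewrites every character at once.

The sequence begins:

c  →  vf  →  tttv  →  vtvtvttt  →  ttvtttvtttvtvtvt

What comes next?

vtvtttvtvtvtttvtvtvtttvtttvtttvt

Applying the rule to each of the 16 symbols of ttvtttvtttvtvtvt gives the pieces vt vt tt vt vt vt tt vt vt vt tt vt tt vt tt vt, which concatenate to the answer.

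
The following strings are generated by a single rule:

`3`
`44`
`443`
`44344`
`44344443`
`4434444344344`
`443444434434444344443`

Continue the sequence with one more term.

Each term (from the third on) is the previous term followed by the one before it: term 3 = 44·3 = 443.
So term 8 is 443444434434444344443·4434444344344.

4434444344344443444434434444344344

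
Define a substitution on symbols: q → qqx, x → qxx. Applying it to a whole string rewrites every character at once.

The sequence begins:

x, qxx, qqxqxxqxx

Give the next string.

Apply φ to qqxqxxqxx symbol by symbol: q→qqx, q→qqx, x→qxx, q→qqx, x→qxx, x→qxx, q→qqx, x→qxx, x→qxx; joined: qqx qqx qxx qqx qxx qxx qqx qxx qxx.

qqxqqxqxxqqxqxxqxxqqxqxxqxx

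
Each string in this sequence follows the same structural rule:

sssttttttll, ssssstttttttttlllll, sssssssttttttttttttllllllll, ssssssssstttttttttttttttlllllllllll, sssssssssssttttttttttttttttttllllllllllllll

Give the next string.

ssssssssssssstttttttttttttttttttttlllllllllllllllll

Each string has the form s^{2n+1} t^{3n+3} l^{3n-1} (n = 1, 2, …).
At n = 6 the blocks have lengths 13, 21, 17.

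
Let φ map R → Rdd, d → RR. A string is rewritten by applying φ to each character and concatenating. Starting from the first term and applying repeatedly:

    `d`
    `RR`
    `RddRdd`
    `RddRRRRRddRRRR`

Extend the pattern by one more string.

RddRRRRRddRddRddRddRddRRRRRddRddRddRdd

φ(RddRRRRRddRRRR) expands symbol-by-symbol to Rdd RR RR Rdd Rdd Rdd Rdd Rdd RR RR Rdd Rdd Rdd Rdd; joining the 14 pieces gives the next term.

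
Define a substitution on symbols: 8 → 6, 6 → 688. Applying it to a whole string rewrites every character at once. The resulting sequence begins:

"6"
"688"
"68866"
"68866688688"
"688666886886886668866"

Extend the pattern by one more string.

6886668868868866688666886668868868866688688

Replace each of the 21 characters of 688666886886886668866 in place — 688 6 6 688 688 688 6 6 688 6 6 688 6 6 688 688 688 6 6 688 688 — and concatenate.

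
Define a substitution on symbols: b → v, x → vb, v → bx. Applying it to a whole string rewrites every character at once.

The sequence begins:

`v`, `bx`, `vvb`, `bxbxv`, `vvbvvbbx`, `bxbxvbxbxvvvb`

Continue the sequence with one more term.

φ(bxbxvbxbxvvvb) expands symbol-by-symbol to v vb v vb bx v vb v vb bx bx bx v; joining the 13 pieces gives the next term.

vvbvvbbxvvbvvbbxbxbxv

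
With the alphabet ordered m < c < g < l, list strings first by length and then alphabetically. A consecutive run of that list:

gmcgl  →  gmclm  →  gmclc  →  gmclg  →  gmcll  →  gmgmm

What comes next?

Find the rightmost character of gmgmm below l, bump it to the next letter, and reset everything to its right to m.

gmgmc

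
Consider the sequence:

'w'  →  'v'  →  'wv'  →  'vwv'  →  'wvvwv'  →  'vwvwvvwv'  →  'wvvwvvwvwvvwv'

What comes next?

vwvwvvwvwvvwvvwvwvvwv

From term 3 onward, concatenate the second-to-last term with the last: w·v = wv, v·wv = vwv, …
Continuing: vwvwvvwv · wvvwvvwvwvvwv gives term 8.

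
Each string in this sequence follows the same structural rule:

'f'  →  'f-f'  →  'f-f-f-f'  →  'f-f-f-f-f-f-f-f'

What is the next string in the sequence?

s(k+1) = s(k)·-·s(k) — each term doubles the last with '-' between the halves.
Doubling f-f-f-f-f-f-f-f with '-' between the halves:

f-f-f-f-f-f-f-f-f-f-f-f-f-f-f-f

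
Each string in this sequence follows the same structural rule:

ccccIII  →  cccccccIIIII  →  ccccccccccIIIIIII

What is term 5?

The n-th term is 3n+1 c's then 2n+1 I's (n = 1, 2, …).
At n = 5 the blocks have lengths 16, 11.

ccccccccccccccccIIIIIIIIIII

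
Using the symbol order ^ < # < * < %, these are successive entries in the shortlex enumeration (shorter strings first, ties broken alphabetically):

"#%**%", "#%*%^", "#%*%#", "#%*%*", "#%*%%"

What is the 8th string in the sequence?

Continuing the enumeration 3 steps past #%*%%: #%*%% → #%%^^ → #%%^# → (answer).

#%%^*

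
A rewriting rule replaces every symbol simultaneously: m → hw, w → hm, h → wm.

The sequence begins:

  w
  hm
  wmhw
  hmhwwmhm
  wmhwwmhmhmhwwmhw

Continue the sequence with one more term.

Rewriting the 16 symbols of wmhwwmhmhmhwwmhw one by one yields hm hw wm hm hm hw wm hw wm hw wm hm hm hw wm hm; concatenated:

hmhwwmhmhmhwwmhwwmhwwmhmhmhwwmhm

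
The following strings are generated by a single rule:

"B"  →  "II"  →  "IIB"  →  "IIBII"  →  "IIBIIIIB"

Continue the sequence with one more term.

IIBIIIIBIIBII

From term 3 onward, concatenate the last term with the second-to-last: II·B = IIB, IIB·II = IIBII, …
Continuing: IIBIIIIB · IIBII gives term 6.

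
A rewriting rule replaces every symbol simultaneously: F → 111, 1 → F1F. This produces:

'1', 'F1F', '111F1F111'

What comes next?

Apply φ to 111F1F111 symbol by symbol: 1→F1F, 1→F1F, 1→F1F, F→111, 1→F1F, F→111, 1→F1F, 1→F1F, 1→F1F; joined: F1F F1F F1F 111 F1F 111 F1F F1F F1F.

F1FF1FF1F111F1F111F1FF1FF1F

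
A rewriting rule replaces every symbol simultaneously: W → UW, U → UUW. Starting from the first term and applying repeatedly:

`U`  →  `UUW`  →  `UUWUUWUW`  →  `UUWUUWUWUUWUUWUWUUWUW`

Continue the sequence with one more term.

φ(UUWUUWUWUUWUUWUWUUWUW) expands symbol-by-symbol to UUW UUW UW UUW UUW UW UUW UW UUW UUW UW UUW UUW UW UUW UW UUW UUW UW UUW UW; joining the 21 pieces gives the next term.

UUWUUWUWUUWUUWUWUUWUWUUWUUWUWUUWUUWUWUUWUWUUWUUWUWUUWUW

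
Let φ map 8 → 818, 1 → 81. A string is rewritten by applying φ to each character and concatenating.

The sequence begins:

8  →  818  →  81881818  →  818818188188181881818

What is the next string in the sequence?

Replace each of the 21 characters of 818818188188181881818 in place — 818 81 818 818 81 818 81 818 818 81 818 818 81 818 81 818 818 81 818 81 818 — and concatenate.

8188181881881818818188188181881881818818188188181881818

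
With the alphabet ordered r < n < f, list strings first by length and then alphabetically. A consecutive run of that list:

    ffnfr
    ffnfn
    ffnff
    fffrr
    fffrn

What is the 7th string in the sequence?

Stepping forward 2 times from fffrn: fffrn → fffrf, then the target.

fffnr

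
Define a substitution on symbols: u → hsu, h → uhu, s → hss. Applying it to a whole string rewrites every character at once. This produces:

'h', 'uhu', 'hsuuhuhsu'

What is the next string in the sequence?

uhuhsshsuhsuuhuhsuuhuhsshsu

Apply φ to hsuuhuhsu symbol by symbol: h→uhu, s→hss, u→hsu, u→hsu, h→uhu, u→hsu, h→uhu, s→hss, u→hsu; joined: uhu hss hsu hsu uhu hsu uhu hss hsu.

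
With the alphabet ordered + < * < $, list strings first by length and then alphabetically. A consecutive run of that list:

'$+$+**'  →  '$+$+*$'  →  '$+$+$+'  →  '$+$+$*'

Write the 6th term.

Continuing the enumeration 2 steps past $+$+$*: $+$+$* → $+$+$$ → (answer).

$+$*++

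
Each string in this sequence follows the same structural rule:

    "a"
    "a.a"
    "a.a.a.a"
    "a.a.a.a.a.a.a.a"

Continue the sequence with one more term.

Each string is two copies of the previous one joined by '.'.
One more doubling of a.a.a.a.a.a.a.a gives the answer.

a.a.a.a.a.a.a.a.a.a.a.a.a.a.a.a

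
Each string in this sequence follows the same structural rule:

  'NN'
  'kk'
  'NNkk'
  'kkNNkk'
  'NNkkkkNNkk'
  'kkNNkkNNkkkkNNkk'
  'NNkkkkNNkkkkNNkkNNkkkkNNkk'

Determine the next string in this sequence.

kkNNkkNNkkkkNNkkNNkkkkNNkkkkNNkkNNkkkkNNkk

This is a Fibonacci-style word recurrence s(k) = s(k−2)·s(k−1): e.g. NN·kk = NNkk.
So term 8 is kkNNkkNNkkkkNNkk·NNkkkkNNkkkkNNkkNNkkkkNNkk.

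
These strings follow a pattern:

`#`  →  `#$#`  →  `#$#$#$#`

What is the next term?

s(k+1) = s(k)·$·s(k) — each term doubles the last with '$' between the halves.
So the next term is two copies of #$#$#$# with '$' between the halves.

#$#$#$#$#$#$#$#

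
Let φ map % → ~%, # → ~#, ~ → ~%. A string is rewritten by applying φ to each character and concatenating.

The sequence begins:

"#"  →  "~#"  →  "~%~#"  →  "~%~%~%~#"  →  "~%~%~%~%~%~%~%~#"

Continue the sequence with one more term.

Rewriting the 16 symbols of ~%~%~%~%~%~%~%~# one by one yields ~% ~% ~% ~% ~% ~% ~% ~% ~% ~% ~% ~% ~% ~% ~% ~#; concatenated:

~%~%~%~%~%~%~%~%~%~%~%~%~%~%~%~#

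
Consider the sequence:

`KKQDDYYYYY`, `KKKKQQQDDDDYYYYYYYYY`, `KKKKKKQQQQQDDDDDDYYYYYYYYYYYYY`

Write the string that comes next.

Term n consists of 2n K's, followed by 2n-1 Q's, followed by 2n D's, followed by 4n+1 Y's (n = 1, 2, …).
For the next term, n = 4, so the run lengths are 8, 7, 8, 17.

KKKKKKKKQQQQQQQDDDDDDDDYYYYYYYYYYYYYYYYY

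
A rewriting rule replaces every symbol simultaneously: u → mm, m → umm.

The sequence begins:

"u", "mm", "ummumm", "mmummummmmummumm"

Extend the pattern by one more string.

ummummmmummummmmummummummummmmummummmmummumm

φ(mmummummmmummumm) expands symbol-by-symbol to umm umm mm umm umm mm umm umm umm umm mm umm umm mm umm umm; joining the 16 pieces gives the next term.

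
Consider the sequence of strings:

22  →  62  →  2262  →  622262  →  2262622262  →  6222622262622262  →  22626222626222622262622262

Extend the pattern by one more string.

622262226262226222626222626222622262622262

Each term (from the third on) is the two preceding terms concatenated in order: term 3 = 22·62 = 2262.
So term 8 is 6222622262622262·22626222626222622262622262.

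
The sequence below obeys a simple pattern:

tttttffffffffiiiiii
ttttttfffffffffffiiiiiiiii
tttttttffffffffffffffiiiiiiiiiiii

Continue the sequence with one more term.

Each string has the form t^{n+3} f^{3n+2} i^{3n}, where the shown terms are n = 2, 3, 4.
Setting n = 5 gives 8, 17, 15 characters in each block.

ttttttttfffffffffffffffffiiiiiiiiiiiiiii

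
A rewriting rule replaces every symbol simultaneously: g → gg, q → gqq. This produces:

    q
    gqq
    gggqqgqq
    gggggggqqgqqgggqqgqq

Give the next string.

gggggggggggggggqqgqqgggqqgqqgggggggqqgqqgggqqgqq

Applying the rule to each of the 20 symbols of gggggggqqgqqgggqqgqq gives the pieces gg gg gg gg gg gg gg gqq gqq gg gqq gqq gg gg gg gqq gqq gg gqq gqq, which concatenate to the answer.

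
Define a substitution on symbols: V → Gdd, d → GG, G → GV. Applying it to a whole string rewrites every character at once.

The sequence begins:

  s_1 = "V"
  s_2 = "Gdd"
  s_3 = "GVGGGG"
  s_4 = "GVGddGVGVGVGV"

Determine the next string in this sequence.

GVGddGVGGGGGVGddGVGddGVGddGVGdd

Replace each of the 13 characters of GVGddGVGVGVGV in place — GV Gdd GV GG GG GV Gdd GV Gdd GV Gdd GV Gdd — and concatenate.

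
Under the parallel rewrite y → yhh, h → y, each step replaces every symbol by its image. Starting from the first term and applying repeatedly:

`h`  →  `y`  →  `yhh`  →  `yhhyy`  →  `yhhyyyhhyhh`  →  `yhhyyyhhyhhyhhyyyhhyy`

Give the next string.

φ(yhhyyyhhyhhyhhyyyhhyy) expands symbol-by-symbol to yhh y y yhh yhh yhh y y yhh y y yhh y y yhh yhh yhh y y yhh yhh; joining the 21 pieces gives the next term.

yhhyyyhhyhhyhhyyyhhyyyhhyyyhhyhhyhhyyyhhyhh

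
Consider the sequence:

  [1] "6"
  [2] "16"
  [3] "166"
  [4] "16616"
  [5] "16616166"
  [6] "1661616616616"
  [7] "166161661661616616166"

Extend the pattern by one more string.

Each term (from the third on) is the previous term followed by the one before it: term 3 = 16·6 = 166.
So term 8 is 166161661661616616166·1661616616616.

1661616616616166161661661616616616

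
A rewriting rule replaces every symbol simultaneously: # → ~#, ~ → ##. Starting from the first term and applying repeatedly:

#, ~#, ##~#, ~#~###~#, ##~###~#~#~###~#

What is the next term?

Applying the rule to each of the 16 symbols of ##~###~#~#~###~# gives the pieces ~# ~# ## ~# ~# ~# ## ~# ## ~# ## ~# ~# ~# ## ~#, which concatenate to the answer.

~#~###~#~#~###~###~###~#~#~###~#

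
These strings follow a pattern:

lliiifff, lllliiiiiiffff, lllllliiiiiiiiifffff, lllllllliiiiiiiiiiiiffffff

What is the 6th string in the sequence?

lllllllllllliiiiiiiiiiiiiiiiiiffffffff

Each string has the form l^{2n} i^{3n} f^{n+2} (n = 1, 2, …).
At n = 6 the blocks have lengths 12, 18, 8.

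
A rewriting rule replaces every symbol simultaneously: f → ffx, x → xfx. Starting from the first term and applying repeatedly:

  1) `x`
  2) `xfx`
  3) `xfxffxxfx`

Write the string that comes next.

xfxffxxfxffxffxxfxxfxffxxfx

Expanding xfxffxxfx: x→xfx, f→ffx, x→xfx, f→ffx, f→ffx, x→xfx, x→xfx, f→ffx, x→xfx. Concatenated: xfx ffx xfx ffx ffx xfx xfx ffx xfx.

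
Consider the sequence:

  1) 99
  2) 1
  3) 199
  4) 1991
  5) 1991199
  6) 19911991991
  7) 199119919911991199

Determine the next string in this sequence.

19911991991199119919911991991

From term 3 onward, concatenate the last term with the second-to-last: 1·99 = 199, 199·1 = 1991, …
So term 8 is 199119919911991199·19911991991.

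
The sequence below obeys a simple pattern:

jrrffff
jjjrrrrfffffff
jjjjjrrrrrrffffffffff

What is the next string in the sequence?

jjjjjjjrrrrrrrrfffffffffffff

Term n consists of 2n-1 j's, followed by 2n r's, followed by 3n+1 f's (n = 1, 2, …).
Setting n = 4 gives 7, 8, 13 characters in each block.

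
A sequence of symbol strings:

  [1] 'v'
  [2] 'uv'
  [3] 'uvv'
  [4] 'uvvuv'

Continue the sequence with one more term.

From term 3 onward, concatenate the last term with the second-to-last: uv·v = uvv, uvv·uv = uvvuv, …
The next term joins uvvuv and uvv.

uvvuvuvv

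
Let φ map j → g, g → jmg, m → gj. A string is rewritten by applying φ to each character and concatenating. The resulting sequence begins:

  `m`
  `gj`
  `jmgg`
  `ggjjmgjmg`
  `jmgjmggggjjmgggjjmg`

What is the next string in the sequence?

ggjjmgggjjmgjmgjmgjmggggjjmgjmgjmggggjjmg

φ(jmgjmggggjjmgggjjmg) expands symbol-by-symbol to g gj jmg g gj jmg jmg jmg jmg g g gj jmg jmg jmg g g gj jmg; joining the 19 pieces gives the next term.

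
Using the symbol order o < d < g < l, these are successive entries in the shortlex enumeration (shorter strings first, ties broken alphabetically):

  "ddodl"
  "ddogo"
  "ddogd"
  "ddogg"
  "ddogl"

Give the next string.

Treat ddogl as a base-4 numeral over the given alphabet and add one, carrying through any trailing l's.

ddolo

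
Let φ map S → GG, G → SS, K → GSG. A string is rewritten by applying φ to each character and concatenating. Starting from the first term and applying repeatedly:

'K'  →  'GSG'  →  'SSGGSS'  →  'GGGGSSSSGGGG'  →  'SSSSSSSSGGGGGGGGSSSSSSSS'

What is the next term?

Applying the rule to each of the 24 symbols of SSSSSSSSGGGGGGGGSSSSSSSS gives the pieces GG GG GG GG GG GG GG GG SS SS SS SS SS SS SS SS GG GG GG GG GG GG GG GG, which concatenate to the answer.

GGGGGGGGGGGGGGGGSSSSSSSSSSSSSSSSGGGGGGGGGGGGGGGG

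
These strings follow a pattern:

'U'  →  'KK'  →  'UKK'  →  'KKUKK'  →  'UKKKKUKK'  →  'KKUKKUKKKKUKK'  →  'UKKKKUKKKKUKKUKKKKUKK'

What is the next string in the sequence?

KKUKKUKKKKUKKUKKKKUKKKKUKKUKKKKUKK

Each term (from the third on) is the two preceding terms concatenated in order: term 3 = U·KK = UKK.
Continuing: KKUKKUKKKKUKK · UKKKKUKKKKUKKUKKKKUKK gives term 8.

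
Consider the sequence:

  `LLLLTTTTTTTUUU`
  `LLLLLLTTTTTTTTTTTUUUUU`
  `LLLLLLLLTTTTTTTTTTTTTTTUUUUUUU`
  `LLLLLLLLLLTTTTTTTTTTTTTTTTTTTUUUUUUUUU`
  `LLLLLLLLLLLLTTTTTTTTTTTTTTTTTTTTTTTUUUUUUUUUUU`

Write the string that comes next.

Term n consists of 2n L's, followed by 4n-1 T's, followed by 2n-1 U's, where the shown terms are n = 2, 3, 4, 5, 6.
Setting n = 7 gives 14, 27, 13 characters in each block.

LLLLLLLLLLLLLLTTTTTTTTTTTTTTTTTTTTTTTTTTTUUUUUUUUUUUUU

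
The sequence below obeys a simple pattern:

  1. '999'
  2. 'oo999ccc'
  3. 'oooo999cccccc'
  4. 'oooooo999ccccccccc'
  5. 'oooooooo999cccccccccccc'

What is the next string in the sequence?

s(k+1) = oo·s(k)·ccc, so each term gains oo as a prefix and ccc as a suffix.
Applying this once more to oooooooo999cccccccccccc:

oooooooooo999ccccccccccccccc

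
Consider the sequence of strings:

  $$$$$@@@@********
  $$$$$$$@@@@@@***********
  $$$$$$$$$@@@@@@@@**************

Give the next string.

$$$$$$$$$$$@@@@@@@@@@*****************

Each string has the form $^{2n+1} @^{2n} *^{3n+2}, where the shown terms are n = 2, 3, 4.
At n = 5 the blocks have lengths 11, 10, 17.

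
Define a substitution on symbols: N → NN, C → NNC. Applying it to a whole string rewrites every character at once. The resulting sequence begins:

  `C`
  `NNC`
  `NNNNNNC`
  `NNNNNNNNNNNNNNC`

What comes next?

Rewriting the 15 symbols of NNNNNNNNNNNNNNC one by one yields NN NN NN NN NN NN NN NN NN NN NN NN NN NN NNC; concatenated:

NNNNNNNNNNNNNNNNNNNNNNNNNNNNNNC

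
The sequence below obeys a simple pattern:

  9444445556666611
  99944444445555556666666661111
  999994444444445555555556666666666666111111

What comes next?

9999999444444444445555555555556666666666666666611111111

The n-th term is 2n-1 9's then 2n+3 4's then 3n 5's then 4n+1 6's then 2n 1's (n = 1, 2, …).
Setting n = 4 gives 7, 11, 12, 17, 8 characters in each block.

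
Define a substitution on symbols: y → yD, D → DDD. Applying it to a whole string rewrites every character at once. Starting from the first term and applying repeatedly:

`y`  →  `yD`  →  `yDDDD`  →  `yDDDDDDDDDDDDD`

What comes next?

Replace each of the 14 characters of yDDDDDDDDDDDDD in place — yD DDD DDD DDD DDD DDD DDD DDD DDD DDD DDD DDD DDD DDD — and concatenate.

yDDDDDDDDDDDDDDDDDDDDDDDDDDDDDDDDDDDDDDDD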